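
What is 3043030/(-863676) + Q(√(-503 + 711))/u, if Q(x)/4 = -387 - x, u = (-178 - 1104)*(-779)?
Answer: -760086021197/215633555082 - 8*√13/499339 ≈ -3.5250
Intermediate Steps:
u = 998678 (u = -1282*(-779) = 998678)
Q(x) = -1548 - 4*x (Q(x) = 4*(-387 - x) = -1548 - 4*x)
3043030/(-863676) + Q(√(-503 + 711))/u = 3043030/(-863676) + (-1548 - 4*√(-503 + 711))/998678 = 3043030*(-1/863676) + (-1548 - 16*√13)*(1/998678) = -1521515/431838 + (-1548 - 16*√13)*(1/998678) = -1521515/431838 + (-774/499339 - 8*√13/499339) = -760086021197/215633555082 - 8*√13/499339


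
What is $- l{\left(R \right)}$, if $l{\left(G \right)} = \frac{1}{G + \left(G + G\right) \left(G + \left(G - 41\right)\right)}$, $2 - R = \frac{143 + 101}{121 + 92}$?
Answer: $\frac{45369}{3007550} \approx 0.015085$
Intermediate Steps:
$R = \frac{182}{213}$ ($R = 2 - \frac{143 + 101}{121 + 92} = 2 - \frac{244}{213} = \frac{182}{213} \approx 0.85446$)
$l{\left(G \right)} = \frac{1}{G + 2 G \left(-41 + 2 G\right)}$ ($l{\left(G \right)} = \frac{1}{G + 2 G \left(G + \left(G - 41\right)\right)} = \frac{1}{G + 2 G \left(G + \left(-41 + G\right)\right)} = \frac{1}{G + 2 G \left(-41 + 2 G\right)}$)
$- l{\left(R \right)} = - \frac{1}{\frac{182}{213} \left(-81 + 4 \cdot \frac{182}{213}\right)} = - \frac{213}{182 \left(-81 + \frac{728}{213}\right)} = - \frac{213}{182 \left(- \frac{16525}{213}\right)} = - \frac{213 \left(-213\right)}{182 \cdot 16525} = \left(-1\right) \left(- \frac{45369}{3007550}\right) = \frac{45369}{3007550}$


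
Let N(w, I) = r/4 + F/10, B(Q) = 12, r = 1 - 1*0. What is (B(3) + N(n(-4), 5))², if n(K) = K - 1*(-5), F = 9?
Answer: 69169/400 ≈ 172.92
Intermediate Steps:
r = 1 (r = 1 + 0 = 1)
n(K) = 5 + K (n(K) = K + 5 = 5 + K)
N(w, I) = 23/20 (N(w, I) = 1/4 + 9/10 = 1*(¼) + 9*(⅒) = ¼ + 9/10 = 23/20)
(B(3) + N(n(-4), 5))² = (12 + 23/20)² = (263/20)² = 69169/400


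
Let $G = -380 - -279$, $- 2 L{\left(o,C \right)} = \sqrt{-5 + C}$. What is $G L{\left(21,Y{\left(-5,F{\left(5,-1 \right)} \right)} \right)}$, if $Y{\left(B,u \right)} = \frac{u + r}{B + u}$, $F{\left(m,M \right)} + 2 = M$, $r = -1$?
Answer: $\frac{303 i \sqrt{2}}{4} \approx 107.13 i$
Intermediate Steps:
$F{\left(m,M \right)} = -2 + M$
$Y{\left(B,u \right)} = \frac{-1 + u}{B + u}$ ($Y{\left(B,u \right)} = \frac{u - 1}{B + u} = \frac{-1 + u}{B + u}$)
$L{\left(o,C \right)} = - \frac{\sqrt{-5 + C}}{2}$
$G = -101$ ($G = -380 + 279 = -101$)
$G L{\left(21,Y{\left(-5,F{\left(5,-1 \right)} \right)} \right)} = - 101 \left(- \frac{\sqrt{-5 + \frac{-1 - 3}{-5 - 3}}}{2}\right) = - 101 \left(- \frac{\sqrt{-5 + \frac{1}{-8} \left(-4\right)}}{2}\right) = - 101 \left(- \frac{\sqrt{-5 - - \frac{1}{2}}}{2}\right) = - 101 \left(- \frac{\sqrt{-5 + \frac{1}{2}}}{2}\right) = - 101 \left(- \frac{\sqrt{- \frac{9}{2}}}{2}\right) = - 101 \left(- \frac{\frac{3}{2} i \sqrt{2}}{2}\right) = - 101 \left(- \frac{3 i \sqrt{2}}{4}\right) = \frac{303 i \sqrt{2}}{4}$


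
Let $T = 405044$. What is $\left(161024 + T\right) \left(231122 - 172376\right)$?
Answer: $33254230728$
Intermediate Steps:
$\left(161024 + T\right) \left(231122 - 172376\right) = \left(161024 + 405044\right) \left(231122 - 172376\right) = 566068 \cdot 58746 = 33254230728$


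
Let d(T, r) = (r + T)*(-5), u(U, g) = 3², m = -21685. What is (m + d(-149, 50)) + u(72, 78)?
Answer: -21181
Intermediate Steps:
u(U, g) = 9
d(T, r) = -5*T - 5*r (d(T, r) = (T + r)*(-5) = -5*T - 5*r)
(m + d(-149, 50)) + u(72, 78) = (-21685 + (-5*(-149) - 5*50)) + 9 = (-21685 + (745 - 250)) + 9 = (-21685 + 495) + 9 = -21190 + 9 = -21181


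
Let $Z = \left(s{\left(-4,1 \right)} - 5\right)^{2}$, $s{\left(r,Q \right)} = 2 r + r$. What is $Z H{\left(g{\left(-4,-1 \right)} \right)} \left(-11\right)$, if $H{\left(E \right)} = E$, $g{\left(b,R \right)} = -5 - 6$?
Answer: $34969$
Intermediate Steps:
$s{\left(r,Q \right)} = 3 r$
$g{\left(b,R \right)} = -11$ ($g{\left(b,R \right)} = -5 - 6 = -11$)
$Z = 289$ ($Z = \left(3 \left(-4\right) - 5\right)^{2} = \left(-12 - 5\right)^{2} = \left(-17\right)^{2} = 289$)
$Z H{\left(g{\left(-4,-1 \right)} \right)} \left(-11\right) = 289 \left(-11\right) \left(-11\right) = \left(-3179\right) \left(-11\right) = 34969$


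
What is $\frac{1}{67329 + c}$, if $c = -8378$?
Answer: $\frac{1}{58951} \approx 1.6963 \cdot 10^{-5}$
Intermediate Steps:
$\frac{1}{67329 + c} = \frac{1}{67329 - 8378} = \frac{1}{58951}$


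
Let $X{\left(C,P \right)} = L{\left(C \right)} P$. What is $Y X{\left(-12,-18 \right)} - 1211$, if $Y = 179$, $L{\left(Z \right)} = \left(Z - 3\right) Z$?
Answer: $-581171$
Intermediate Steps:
$L{\left(Z \right)} = Z \left(-3 + Z\right)$ ($L{\left(Z \right)} = \left(-3 + Z\right) Z = Z \left(-3 + Z\right)$)
$X{\left(C,P \right)} = C P \left(-3 + C\right)$ ($X{\left(C,P \right)} = C \left(-3 + C\right) P = C P \left(-3 + C\right)$)
$Y X{\left(-12,-18 \right)} - 1211 = 179 \left(\left(-12\right) \left(-18\right) \left(-3 - 12\right)\right) - 1211 = 179 \left(\left(-12\right) \left(-18\right) \left(-15\right)\right) - 1211 = 179 \left(-3240\right) - 1211 = -579960 - 1211 = -581171$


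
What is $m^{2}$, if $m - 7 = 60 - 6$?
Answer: $3721$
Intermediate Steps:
$m = 61$ ($m = 7 + \left(60 - 6\right) = 7 + 54 = 61$)
$m^{2} = 61^{2} = 3721$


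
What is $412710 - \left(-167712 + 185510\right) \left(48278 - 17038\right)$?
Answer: $-555596810$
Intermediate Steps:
$412710 - \left(-167712 + 185510\right) \left(48278 - 17038\right) = 412710 - 17798 \cdot 31240 = 412710 - 556009520 = -555596810$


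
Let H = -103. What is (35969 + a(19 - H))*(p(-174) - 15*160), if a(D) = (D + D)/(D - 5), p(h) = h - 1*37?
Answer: -10988698987/117 ≈ -9.3921e+7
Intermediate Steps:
p(h) = -37 + h (p(h) = h - 37 = -37 + h)
a(D) = 2*D/(-5 + D) (a(D) = (2*D)/(-5 + D) = 2*D/(-5 + D))
(35969 + a(19 - H))*(p(-174) - 15*160) = (35969 + 2*(19 - 1*(-103))/(-5 + (19 - 1*(-103))))*((-37 - 174) - 15*160) = (35969 + 2*(19 + 103)/(-5 + (19 + 103)))*(-211 - 2400) = (35969 + 2*122/(-5 + 122))*(-2611) = (35969 + 2*122/117)*(-2611) = (35969 + 2*122*(1/117))*(-2611) = (35969 + 244/117)*(-2611) = (4208617/117)*(-2611) = -10988698987/117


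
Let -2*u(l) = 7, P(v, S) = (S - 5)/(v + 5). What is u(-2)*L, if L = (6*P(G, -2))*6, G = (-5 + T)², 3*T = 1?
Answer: 7938/241 ≈ 32.938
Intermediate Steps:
T = ⅓ (T = (⅓)*1 = ⅓ ≈ 0.33333)
G = 196/9 (G = (-5 + ⅓)² = (-14/3)² = 196/9 ≈ 21.778)
P(v, S) = (-5 + S)/(5 + v)
u(l) = -7/2 (u(l) = -½*7 = -7/2)
L = -2268/241 (L = (6*((-5 - 2)/(5 + 196/9)))*6 = (6*(-7/(241/9)))*6 = (6*((9/241)*(-7)))*6 = (6*(-63/241))*6 = -378/241*6 = -2268/241 ≈ -9.4108)
u(-2)*L = -7/2*(-2268/241) = 7938/241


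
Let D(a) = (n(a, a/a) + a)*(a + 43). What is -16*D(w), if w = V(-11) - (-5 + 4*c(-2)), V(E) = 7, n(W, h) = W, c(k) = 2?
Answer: -6016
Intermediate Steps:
w = 4 (w = 7 - (-5 + 4*2) = 7 - (-5 + 8) = 7 - 1*3 = 7 - 3 = 4)
D(a) = 2*a*(43 + a) (D(a) = (a + a)*(a + 43) = (2*a)*(43 + a) = 2*a*(43 + a))
-16*D(w) = -32*4*(43 + 4) = -32*4*47 = -16*376 = -6016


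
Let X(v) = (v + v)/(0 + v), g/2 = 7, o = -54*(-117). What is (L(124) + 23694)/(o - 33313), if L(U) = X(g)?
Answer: -23696/26995 ≈ -0.87779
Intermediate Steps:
o = 6318
g = 14 (g = 2*7 = 14)
X(v) = 2 (X(v) = (2*v)/v = 2)
L(U) = 2
(L(124) + 23694)/(o - 33313) = (2 + 23694)/(6318 - 33313) = 23696/(-26995) = 23696*(-1/26995) = -23696/26995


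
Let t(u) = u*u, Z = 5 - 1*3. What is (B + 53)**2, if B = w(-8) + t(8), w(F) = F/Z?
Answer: 12769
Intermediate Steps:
Z = 2 (Z = 5 - 3 = 2)
w(F) = F/2
t(u) = u**2
B = 60 (B = (1/2)*(-8) + 8**2 = -4 + 64 = 60)
(B + 53)**2 = (60 + 53)**2 = 113**2 = 12769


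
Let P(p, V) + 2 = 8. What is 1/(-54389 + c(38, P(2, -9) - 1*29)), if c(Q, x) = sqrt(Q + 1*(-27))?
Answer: -54389/2958163310 - sqrt(11)/2958163310 ≈ -1.8387e-5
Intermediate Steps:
P(p, V) = 6 (P(p, V) = -2 + 8 = 6)
c(Q, x) = sqrt(-27 + Q) (c(Q, x) = sqrt(Q - 27) = sqrt(-27 + Q))
1/(-54389 + c(38, P(2, -9) - 1*29)) = 1/(-54389 + sqrt(-27 + 38)) = 1/(-54389 + sqrt(11))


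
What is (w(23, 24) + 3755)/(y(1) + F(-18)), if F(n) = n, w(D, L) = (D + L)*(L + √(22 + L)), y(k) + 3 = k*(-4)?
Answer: -4883/25 - 47*√46/25 ≈ -208.07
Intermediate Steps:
y(k) = -3 - 4*k (y(k) = -3 + k*(-4) = -3 - 4*k)
(w(23, 24) + 3755)/(y(1) + F(-18)) = ((24² + 23*24 + 23*√(22 + 24) + 24*√(22 + 24)) + 3755)/((-3 - 4*1) - 18) = ((576 + 552 + 23*√46 + 24*√46) + 3755)/((-3 - 4) - 18) = ((1128 + 47*√46) + 3755)/(-7 - 18) = (4883 + 47*√46)/(-25) = (4883 + 47*√46)*(-1/25) = -4883/25 - 47*√46/25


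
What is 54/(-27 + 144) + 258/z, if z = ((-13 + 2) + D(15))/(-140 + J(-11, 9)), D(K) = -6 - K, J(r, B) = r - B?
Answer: 16776/13 ≈ 1290.5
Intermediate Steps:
z = ⅕ (z = ((-13 + 2) + (-6 - 1*15))/(-140 + (-11 - 1*9)) = (-11 + (-6 - 15))/(-140 + (-11 - 9)) = (-11 - 21)/(-140 - 20) = -32/(-160) = -32*(-1/160) = ⅕ ≈ 0.20000)
54/(-27 + 144) + 258/z = 54/(-27 + 144) + 258/(⅕) = 54/117 + 258*5 = 54*(1/117) + 1290 = 6/13 + 1290 = 16776/13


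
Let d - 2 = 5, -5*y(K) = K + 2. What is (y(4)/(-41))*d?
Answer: 42/205 ≈ 0.20488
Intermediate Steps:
y(K) = -⅖ - K/5 (y(K) = -(K + 2)/5 = -(2 + K)/5 = -⅖ - K/5)
d = 7 (d = 2 + 5 = 7)
(y(4)/(-41))*d = ((-⅖ - ⅕*4)/(-41))*7 = -(-⅖ - ⅘)/41*7 = -1/41*(-6/5)*7 = (6/205)*7 = 42/205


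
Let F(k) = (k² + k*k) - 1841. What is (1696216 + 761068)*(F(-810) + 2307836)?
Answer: 8890932682380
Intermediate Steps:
F(k) = -1841 + 2*k² (F(k) = (k² + k²) - 1841 = 2*k² - 1841 = -1841 + 2*k²)
(1696216 + 761068)*(F(-810) + 2307836) = (1696216 + 761068)*((-1841 + 2*(-810)²) + 2307836) = 2457284*((-1841 + 2*656100) + 2307836) = 2457284*((-1841 + 1312200) + 2307836) = 2457284*(1310359 + 2307836) = 2457284*3618195 = 8890932682380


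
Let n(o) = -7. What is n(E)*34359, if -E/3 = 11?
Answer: -240513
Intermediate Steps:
E = -33 (E = -3*11 = -33)
n(E)*34359 = -7*34359 = -240513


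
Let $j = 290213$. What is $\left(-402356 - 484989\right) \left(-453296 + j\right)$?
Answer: $144710884635$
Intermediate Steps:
$\left(-402356 - 484989\right) \left(-453296 + j\right) = \left(-402356 - 484989\right) \left(-453296 + 290213\right) = \left(-887345\right) \left(-163083\right) = 144710884635$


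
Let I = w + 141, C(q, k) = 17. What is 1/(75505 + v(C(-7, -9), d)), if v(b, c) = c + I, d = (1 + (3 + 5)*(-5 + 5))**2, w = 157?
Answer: 1/75804 ≈ 1.3192e-5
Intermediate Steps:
I = 298 (I = 157 + 141 = 298)
d = 1 (d = (1 + 8*0)**2 = (1 + 0)**2 = 1**2 = 1)
v(b, c) = 298 + c (v(b, c) = c + 298 = 298 + c)
1/(75505 + v(C(-7, -9), d)) = 1/(75505 + (298 + 1)) = 1/(75505 + 299) = 1/75804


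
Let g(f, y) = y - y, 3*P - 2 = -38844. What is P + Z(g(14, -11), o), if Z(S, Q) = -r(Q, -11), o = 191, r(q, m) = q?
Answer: -39415/3 ≈ -13138.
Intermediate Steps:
P = -38842/3 (P = ⅔ + (⅓)*(-38844) = ⅔ - 12948 = -38842/3 ≈ -12947.)
g(f, y) = 0
Z(S, Q) = -Q
P + Z(g(14, -11), o) = -38842/3 - 1*191 = -38842/3 - 191 = -39415/3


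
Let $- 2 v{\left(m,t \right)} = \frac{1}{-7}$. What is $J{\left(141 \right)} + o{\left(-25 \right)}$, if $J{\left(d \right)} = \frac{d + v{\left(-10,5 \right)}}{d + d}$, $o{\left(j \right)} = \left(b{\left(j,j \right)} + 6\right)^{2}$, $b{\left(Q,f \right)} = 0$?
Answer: $\frac{144103}{3948} \approx 36.5$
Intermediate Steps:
$o{\left(j \right)} = 36$ ($o{\left(j \right)} = \left(0 + 6\right)^{2} = 6^{2} = 36$)
$v{\left(m,t \right)} = \frac{1}{14}$ ($v{\left(m,t \right)} = - \frac{1}{2 \left(-7\right)} = \left(- \frac{1}{2}\right) \left(- \frac{1}{7}\right) = \frac{1}{14}$)
$J{\left(d \right)} = \frac{\frac{1}{14} + d}{2 d}$ ($J{\left(d \right)} = \frac{d + \frac{1}{14}}{d + d} = \frac{\frac{1}{14} + d}{2 d}$)
$J{\left(141 \right)} + o{\left(-25 \right)} = \frac{1 + 14 \cdot 141}{28 \cdot 141} + 36 = \frac{1}{28} \cdot \frac{1}{141} \left(1 + 1974\right) + 36 = \frac{1}{28} \cdot \frac{1}{141} \cdot 1975 + 36 = \frac{1975}{3948} + 36 = \frac{144103}{3948}$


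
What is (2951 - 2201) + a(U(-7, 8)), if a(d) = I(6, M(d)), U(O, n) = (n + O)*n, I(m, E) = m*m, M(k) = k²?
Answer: 786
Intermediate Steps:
I(m, E) = m²
U(O, n) = n*(O + n) (U(O, n) = (O + n)*n = n*(O + n))
a(d) = 36 (a(d) = 6² = 36)
(2951 - 2201) + a(U(-7, 8)) = (2951 - 2201) + 36 = 750 + 36 = 786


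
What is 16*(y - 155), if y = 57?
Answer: -1568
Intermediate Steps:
16*(y - 155) = 16*(57 - 155) = 16*(-98) = -1568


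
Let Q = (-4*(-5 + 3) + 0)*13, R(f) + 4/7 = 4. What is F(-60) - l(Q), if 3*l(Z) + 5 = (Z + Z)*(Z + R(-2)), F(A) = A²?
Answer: -26927/7 ≈ -3846.7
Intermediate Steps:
R(f) = 24/7 (R(f) = -4/7 + 4 = 24/7)
Q = 104 (Q = (-4*(-2) + 0)*13 = (8 + 0)*13 = 8*13 = 104)
l(Z) = -5/3 + 2*Z*(24/7 + Z)/3 (l(Z) = -5/3 + ((Z + Z)*(Z + 24/7))/3 = -5/3 + ((2*Z)*(24/7 + Z))/3 = -5/3 + (2*Z*(24/7 + Z))/3 = -5/3 + 2*Z*(24/7 + Z)/3)
F(-60) - l(Q) = (-60)² - (-5/3 + (⅔)*104² + (16/7)*104) = 3600 - (-5/3 + (⅔)*10816 + 1664/7) = 3600 - (-5/3 + 21632/3 + 1664/7) = 3600 - 1*52127/7 = 3600 - 52127/7 = -26927/7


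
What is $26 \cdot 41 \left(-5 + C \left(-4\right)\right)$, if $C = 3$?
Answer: $-18122$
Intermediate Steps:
$26 \cdot 41 \left(-5 + C \left(-4\right)\right) = 26 \cdot 41 \left(-5 + 3 \left(-4\right)\right) = 1066 \left(-5 - 12\right) = 1066 \left(-17\right) = -18122$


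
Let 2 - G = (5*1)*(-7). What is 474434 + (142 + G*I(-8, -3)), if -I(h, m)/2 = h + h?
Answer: 475760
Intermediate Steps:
I(h, m) = -4*h (I(h, m) = -2*(h + h) = -4*h)
G = 37 (G = 2 - 5*1*(-7) = 2 - 5*(-7) = 2 - 1*(-35) = 2 + 35 = 37)
474434 + (142 + G*I(-8, -3)) = 474434 + (142 + 37*(-4*(-8))) = 474434 + (142 + 37*32) = 474434 + (142 + 1184) = 474434 + 1326 = 475760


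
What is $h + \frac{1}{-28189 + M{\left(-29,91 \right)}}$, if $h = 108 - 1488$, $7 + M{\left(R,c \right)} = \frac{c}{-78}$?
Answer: $- \frac{233472546}{169183} \approx -1380.0$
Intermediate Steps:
$M{\left(R,c \right)} = -7 - \frac{c}{78}$ ($M{\left(R,c \right)} = -7 + \frac{c}{-78} = -7 + c \left(- \frac{1}{78}\right) = -7 - \frac{c}{78}$)
$h = -1380$ ($h = 108 - 1488 = -1380$)
$h + \frac{1}{-28189 + M{\left(-29,91 \right)}} = -1380 + \frac{1}{-28189 - \frac{49}{6}} = -1380 + \frac{1}{- \frac{169183}{6}} = -1380 - \frac{6}{169183} = - \frac{233472546}{169183}$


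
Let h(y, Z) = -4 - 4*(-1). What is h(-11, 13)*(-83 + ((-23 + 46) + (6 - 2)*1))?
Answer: 0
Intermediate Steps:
h(y, Z) = 0 (h(y, Z) = -4 + 4 = 0)
h(-11, 13)*(-83 + ((-23 + 46) + (6 - 2)*1)) = 0*(-83 + ((-23 + 46) + (6 - 2)*1)) = 0*(-83 + (23 + 4*1)) = 0*(-83 + (23 + 4)) = 0*(-83 + 27) = 0*(-56) = 0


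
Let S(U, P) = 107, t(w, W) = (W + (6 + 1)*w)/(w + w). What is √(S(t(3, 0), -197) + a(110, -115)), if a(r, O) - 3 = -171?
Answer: I*√61 ≈ 7.8102*I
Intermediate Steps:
a(r, O) = -168 (a(r, O) = 3 - 171 = -168)
t(w, W) = (W + 7*w)/(2*w) (t(w, W) = (W + 7*w)/((2*w)) = (W + 7*w)*(1/(2*w)) = (W + 7*w)/(2*w))
√(S(t(3, 0), -197) + a(110, -115)) = √(107 - 168) = √(-61) = I*√61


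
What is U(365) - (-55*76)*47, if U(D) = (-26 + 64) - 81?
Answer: 196417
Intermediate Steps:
U(D) = -43 (U(D) = 38 - 81 = -43)
U(365) - (-55*76)*47 = -43 - (-55*76)*47 = -43 - (-4180)*47 = -43 - 1*(-196460) = -43 + 196460 = 196417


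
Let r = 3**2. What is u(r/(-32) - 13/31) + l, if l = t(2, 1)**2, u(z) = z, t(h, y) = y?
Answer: 297/992 ≈ 0.29940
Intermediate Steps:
r = 9
l = 1 (l = 1**2 = 1)
u(r/(-32) - 13/31) + l = (9/(-32) - 13/31) + 1 = (9*(-1/32) - 13*1/31) + 1 = (-9/32 - 13/31) + 1 = -695/992 + 1 = 297/992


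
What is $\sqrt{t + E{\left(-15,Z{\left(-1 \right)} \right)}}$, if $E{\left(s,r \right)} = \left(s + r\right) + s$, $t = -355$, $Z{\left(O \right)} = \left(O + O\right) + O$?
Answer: $2 i \sqrt{97} \approx 19.698 i$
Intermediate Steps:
$Z{\left(O \right)} = 3 O$ ($Z{\left(O \right)} = 2 O + O = 3 O$)
$E{\left(s,r \right)} = r + 2 s$ ($E{\left(s,r \right)} = \left(r + s\right) + s = r + 2 s$)
$\sqrt{t + E{\left(-15,Z{\left(-1 \right)} \right)}} = \sqrt{-355 + \left(3 \left(-1\right) + 2 \left(-15\right)\right)} = \sqrt{-355 - 33} = \sqrt{-388} = 2 i \sqrt{97}$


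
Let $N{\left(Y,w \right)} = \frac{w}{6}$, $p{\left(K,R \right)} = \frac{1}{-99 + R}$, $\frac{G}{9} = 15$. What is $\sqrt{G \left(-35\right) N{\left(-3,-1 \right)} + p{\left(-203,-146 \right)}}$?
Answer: $\frac{\sqrt{3858730}}{70} \approx 28.062$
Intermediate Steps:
$G = 135$ ($G = 9 \cdot 15 = 135$)
$N{\left(Y,w \right)} = \frac{w}{6}$ ($N{\left(Y,w \right)} = w \frac{1}{6} = \frac{w}{6}$)
$\sqrt{G \left(-35\right) N{\left(-3,-1 \right)} + p{\left(-203,-146 \right)}} = \sqrt{135 \left(-35\right) \frac{1}{6} \left(-1\right) + \frac{1}{-99 - 146}} = \sqrt{\left(-4725\right) \left(- \frac{1}{6}\right) + \frac{1}{-245}} = \sqrt{\frac{1575}{2} - \frac{1}{245}} = \sqrt{\frac{385873}{490}} = \frac{\sqrt{3858730}}{70}$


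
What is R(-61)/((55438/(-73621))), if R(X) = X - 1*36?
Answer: 7141237/55438 ≈ 128.81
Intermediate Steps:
R(X) = -36 + X (R(X) = X - 36 = -36 + X)
R(-61)/((55438/(-73621))) = (-36 - 61)/((55438/(-73621))) = -97/(55438*(-1/73621)) = -97/(-55438/73621) = -97*(-73621/55438) = 7141237/55438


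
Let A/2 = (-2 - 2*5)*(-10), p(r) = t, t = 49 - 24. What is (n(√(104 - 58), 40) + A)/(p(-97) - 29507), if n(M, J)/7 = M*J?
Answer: -120/14741 - 140*√46/14741 ≈ -0.072554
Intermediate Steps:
t = 25
p(r) = 25
n(M, J) = 7*J*M (n(M, J) = 7*(M*J) = 7*(J*M) = 7*J*M)
A = 240 (A = 2*((-2 - 2*5)*(-10)) = 2*((-2 - 10)*(-10)) = 2*(-12*(-10)) = 2*120 = 240)
(n(√(104 - 58), 40) + A)/(p(-97) - 29507) = (7*40*√(104 - 58) + 240)/(25 - 29507) = (7*40*√46 + 240)/(-29482) = (280*√46 + 240)*(-1/29482) = (240 + 280*√46)*(-1/29482) = -120/14741 - 140*√46/14741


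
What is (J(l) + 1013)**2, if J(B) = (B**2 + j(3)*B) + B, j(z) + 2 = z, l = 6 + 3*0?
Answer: 1125721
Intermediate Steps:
l = 6 (l = 6 + 0 = 6)
j(z) = -2 + z
J(B) = B**2 + 2*B (J(B) = (B**2 + (-2 + 3)*B) + B = (B**2 + 1*B) + B = (B**2 + B) + B = (B + B**2) + B = B**2 + 2*B)
(J(l) + 1013)**2 = (6*(2 + 6) + 1013)**2 = (6*8 + 1013)**2 = (48 + 1013)**2 = 1061**2 = 1125721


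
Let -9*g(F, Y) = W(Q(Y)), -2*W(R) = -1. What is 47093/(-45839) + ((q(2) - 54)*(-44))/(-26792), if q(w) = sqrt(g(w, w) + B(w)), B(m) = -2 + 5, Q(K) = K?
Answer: -171328640/153514811 + 11*sqrt(106)/40188 ≈ -1.1132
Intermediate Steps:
W(R) = 1/2 (W(R) = -1/2*(-1) = 1/2)
g(F, Y) = -1/18 (g(F, Y) = -1/9*1/2 = -1/18)
B(m) = 3
q(w) = sqrt(106)/6 (q(w) = sqrt(-1/18 + 3) = sqrt(53/18) = sqrt(106)/6)
47093/(-45839) + ((q(2) - 54)*(-44))/(-26792) = 47093/(-45839) + ((sqrt(106)/6 - 54)*(-44))/(-26792) = 47093*(-1/45839) + ((-54 + sqrt(106)/6)*(-44))*(-1/26792) = -47093/45839 + (2376 - 22*sqrt(106)/3)*(-1/26792) = -47093/45839 + (-297/3349 + 11*sqrt(106)/40188) = -171328640/153514811 + 11*sqrt(106)/40188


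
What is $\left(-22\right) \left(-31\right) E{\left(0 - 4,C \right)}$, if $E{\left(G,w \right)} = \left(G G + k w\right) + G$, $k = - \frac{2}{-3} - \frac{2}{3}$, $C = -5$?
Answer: $8184$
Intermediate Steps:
$k = 0$ ($k = \left(-2\right) \left(- \frac{1}{3}\right) - \frac{2}{3} = \frac{2}{3} - \frac{2}{3} = 0$)
$E{\left(G,w \right)} = G + G^{2}$ ($E{\left(G,w \right)} = \left(G G + 0 w\right) + G = \left(G^{2} + 0\right) + G = G^{2} + G = G + G^{2}$)
$\left(-22\right) \left(-31\right) E{\left(0 - 4,C \right)} = \left(-22\right) \left(-31\right) \left(0 - 4\right) \left(1 + \left(0 - 4\right)\right) = 682 \left(- 4 \left(1 - 4\right)\right) = 682 \left(\left(-4\right) \left(-3\right)\right) = 682 \cdot 12 = 8184$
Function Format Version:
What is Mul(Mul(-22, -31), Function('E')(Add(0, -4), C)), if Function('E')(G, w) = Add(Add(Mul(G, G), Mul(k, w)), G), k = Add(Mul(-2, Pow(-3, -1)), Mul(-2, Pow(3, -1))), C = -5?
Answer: 8184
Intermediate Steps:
k = 0 (k = Add(Mul(-2, Rational(-1, 3)), Mul(-2, Rational(1, 3))) = Add(Rational(2, 3), Rational(-2, 3)) = 0)
Function('E')(G, w) = Add(G, Pow(G, 2)) (Function('E')(G, w) = Add(Add(Mul(G, G), Mul(0, w)), G) = Add(Add(Pow(G, 2), 0), G) = Add(Pow(G, 2), G) = Add(G, Pow(G, 2)))
Mul(Mul(-22, -31), Function('E')(Add(0, -4), C)) = Mul(Mul(-22, -31), Mul(Add(0, -4), Add(1, Add(0, -4)))) = Mul(682, Mul(-4, Add(1, -4))) = Mul(682, Mul(-4, -3)) = Mul(682, 12) = 8184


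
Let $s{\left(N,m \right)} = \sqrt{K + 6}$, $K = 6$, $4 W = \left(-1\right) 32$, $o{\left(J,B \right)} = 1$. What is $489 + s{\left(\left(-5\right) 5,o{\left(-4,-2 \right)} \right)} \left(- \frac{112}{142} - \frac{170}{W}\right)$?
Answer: $489 + \frac{5811 \sqrt{3}}{142} \approx 559.88$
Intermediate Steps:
$W = -8$ ($W = \frac{\left(-1\right) 32}{4} = \frac{1}{4} \left(-32\right) = -8$)
$s{\left(N,m \right)} = 2 \sqrt{3}$ ($s{\left(N,m \right)} = \sqrt{6 + 6} = \sqrt{12} = 2 \sqrt{3}$)
$489 + s{\left(\left(-5\right) 5,o{\left(-4,-2 \right)} \right)} \left(- \frac{112}{142} - \frac{170}{W}\right) = 489 + 2 \sqrt{3} \left(- \frac{112}{142} - \frac{170}{-8}\right) = 489 + 2 \sqrt{3} \left(\left(-112\right) \frac{1}{142} - - \frac{85}{4}\right) = 489 + 2 \sqrt{3} \left(- \frac{56}{71} + \frac{85}{4}\right) = 489 + 2 \sqrt{3} \cdot \frac{5811}{284} = 489 + \frac{5811 \sqrt{3}}{142}$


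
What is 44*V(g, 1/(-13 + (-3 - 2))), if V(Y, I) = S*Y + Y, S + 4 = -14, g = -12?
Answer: 8976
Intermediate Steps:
S = -18 (S = -4 - 14 = -18)
V(Y, I) = -17*Y (V(Y, I) = -18*Y + Y = -17*Y)
44*V(g, 1/(-13 + (-3 - 2))) = 44*(-17*(-12)) = 44*204 = 8976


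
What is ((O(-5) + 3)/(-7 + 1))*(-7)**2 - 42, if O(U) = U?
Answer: -77/3 ≈ -25.667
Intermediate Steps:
((O(-5) + 3)/(-7 + 1))*(-7)**2 - 42 = ((-5 + 3)/(-7 + 1))*(-7)**2 - 42 = -2/(-6)*49 - 42 = -2*(-1/6)*49 - 42 = (1/3)*49 - 42 = 49/3 - 42 = -77/3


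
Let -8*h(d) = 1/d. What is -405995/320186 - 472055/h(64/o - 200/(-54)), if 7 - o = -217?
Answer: 911708989518305/60515154 ≈ 1.5066e+7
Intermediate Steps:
o = 224 (o = 7 - 1*(-217) = 7 + 217 = 224)
h(d) = -1/(8*d)
-405995/320186 - 472055/h(64/o - 200/(-54)) = -405995/320186 - 472055/((-1/(8*(64/224 - 200/(-54))))) = -405995*1/320186 - 472055/((-1/(8*(64*(1/224) - 200*(-1/54))))) = -405995/320186 - 472055/((-1/(8*(2/7 + 100/27)))) = -405995/320186 - 472055/((-1/(8*754/189))) = -405995/320186 - 472055/((-⅛*189/754)) = -405995/320186 - 472055/(-189/6032) = -405995/320186 - 472055*(-6032/189) = -405995/320186 + 2847435760/189 = 911708989518305/60515154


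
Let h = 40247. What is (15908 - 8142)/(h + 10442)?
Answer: 7766/50689 ≈ 0.15321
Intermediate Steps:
(15908 - 8142)/(h + 10442) = (15908 - 8142)/(40247 + 10442) = 7766/50689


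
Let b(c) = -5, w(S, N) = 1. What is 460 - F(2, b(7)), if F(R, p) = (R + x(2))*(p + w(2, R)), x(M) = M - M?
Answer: 468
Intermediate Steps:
x(M) = 0
F(R, p) = R*(1 + p) (F(R, p) = (R + 0)*(p + 1) = R*(1 + p))
460 - F(2, b(7)) = 460 - 2*(1 - 5) = 460 - 2*(-4) = 460 - 1*(-8) = 460 + 8 = 468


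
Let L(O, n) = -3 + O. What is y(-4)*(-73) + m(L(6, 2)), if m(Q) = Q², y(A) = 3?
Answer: -210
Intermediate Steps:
y(-4)*(-73) + m(L(6, 2)) = 3*(-73) + (-3 + 6)² = -219 + 3² = -219 + 9 = -210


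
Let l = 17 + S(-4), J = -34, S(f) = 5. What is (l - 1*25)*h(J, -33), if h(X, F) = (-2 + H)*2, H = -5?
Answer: 42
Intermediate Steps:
h(X, F) = -14 (h(X, F) = (-2 - 5)*2 = -7*2 = -14)
l = 22 (l = 17 + 5 = 22)
(l - 1*25)*h(J, -33) = (22 - 1*25)*(-14) = (22 - 25)*(-14) = -3*(-14) = 42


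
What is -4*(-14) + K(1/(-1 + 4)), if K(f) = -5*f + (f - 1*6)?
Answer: 146/3 ≈ 48.667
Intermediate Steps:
K(f) = -6 - 4*f (K(f) = -5*f + (f - 6) = -5*f + (-6 + f) = -6 - 4*f)
-4*(-14) + K(1/(-1 + 4)) = -4*(-14) + (-6 - 4/(-1 + 4)) = 56 + (-6 - 4/3) = 56 - 22/3 = 146/3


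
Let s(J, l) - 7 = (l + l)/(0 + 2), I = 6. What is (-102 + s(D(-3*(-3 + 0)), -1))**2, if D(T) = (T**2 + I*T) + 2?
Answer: 9216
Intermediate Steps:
D(T) = 2 + T**2 + 6*T (D(T) = (T**2 + 6*T) + 2 = 2 + T**2 + 6*T)
s(J, l) = 7 + l (s(J, l) = 7 + (l + l)/(0 + 2) = 7 + (2*l)/2 = 7 + (2*l)*(1/2) = 7 + l)
(-102 + s(D(-3*(-3 + 0)), -1))**2 = (-102 + (7 - 1))**2 = (-102 + 6)**2 = (-96)**2 = 9216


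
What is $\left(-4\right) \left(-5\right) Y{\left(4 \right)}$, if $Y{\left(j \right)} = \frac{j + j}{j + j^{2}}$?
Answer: $8$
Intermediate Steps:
$Y{\left(j \right)} = \frac{2 j}{j + j^{2}}$
$\left(-4\right) \left(-5\right) Y{\left(4 \right)} = \left(-4\right) \left(-5\right) \frac{2}{1 + 4} = 20 \cdot \frac{2}{5} = 8$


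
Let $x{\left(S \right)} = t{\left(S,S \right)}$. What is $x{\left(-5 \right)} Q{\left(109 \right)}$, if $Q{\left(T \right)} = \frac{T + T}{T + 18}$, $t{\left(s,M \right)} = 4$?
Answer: $\frac{872}{127} \approx 6.8661$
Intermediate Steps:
$x{\left(S \right)} = 4$
$Q{\left(T \right)} = \frac{2 T}{18 + T}$
$x{\left(-5 \right)} Q{\left(109 \right)} = 4 \cdot 2 \cdot 109 \frac{1}{18 + 109} = 4 \cdot 2 \cdot 109 \cdot \frac{1}{127} = 4 \cdot \frac{218}{127} = \frac{872}{127}$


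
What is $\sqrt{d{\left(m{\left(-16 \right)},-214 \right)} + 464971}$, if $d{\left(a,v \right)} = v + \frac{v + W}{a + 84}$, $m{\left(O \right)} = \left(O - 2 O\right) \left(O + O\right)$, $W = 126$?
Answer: $\frac{\sqrt{5321005247}}{107} \approx 681.73$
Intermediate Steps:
$m{\left(O \right)} = - 2 O^{2}$ ($m{\left(O \right)} = - O 2 O = - 2 O^{2}$)
$d{\left(a,v \right)} = v + \frac{126 + v}{84 + a}$ ($d{\left(a,v \right)} = v + \frac{v + 126}{a + 84} = v + \frac{126 + v}{84 + a}$)
$\sqrt{d{\left(m{\left(-16 \right)},-214 \right)} + 464971} = \sqrt{\frac{126 + 85 \left(-214\right) + - 2 \left(-16\right)^{2} \left(-214\right)}{84 - 2 \left(-16\right)^{2}} + 464971} = \sqrt{\frac{126 - 18190 + \left(-2\right) 256 \left(-214\right)}{84 - 512} + 464971} = \sqrt{\frac{126 - 18190 - -109568}{84 - 512} + 464971} = \sqrt{\frac{126 - 18190 + 109568}{-428} + 464971} = \sqrt{\left(- \frac{1}{428}\right) 91504 + 464971} = \sqrt{- \frac{22876}{107} + 464971} = \sqrt{\frac{49729021}{107}} = \frac{\sqrt{5321005247}}{107}$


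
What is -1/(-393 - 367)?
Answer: 1/760 ≈ 0.0013158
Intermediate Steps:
-1/(-393 - 367) = -1/(-760) = -1/760*(-1) = 1/760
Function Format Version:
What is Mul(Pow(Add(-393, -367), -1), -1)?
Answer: Rational(1, 760) ≈ 0.0013158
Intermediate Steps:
Mul(Pow(Add(-393, -367), -1), -1) = Mul(Pow(-760, -1), -1) = Mul(Rational(-1, 760), -1) = Rational(1, 760)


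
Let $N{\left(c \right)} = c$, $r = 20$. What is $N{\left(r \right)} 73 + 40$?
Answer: $1500$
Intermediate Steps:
$N{\left(r \right)} 73 + 40 = 20 \cdot 73 + 40 = 1460 + 40 = 1500$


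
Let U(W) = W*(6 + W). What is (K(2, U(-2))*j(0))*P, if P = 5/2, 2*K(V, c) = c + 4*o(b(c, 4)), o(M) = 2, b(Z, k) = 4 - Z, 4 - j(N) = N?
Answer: 0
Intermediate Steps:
j(N) = 4 - N
K(V, c) = 4 + c/2 (K(V, c) = (c + 4*2)/2 = (c + 8)/2 = (8 + c)/2 = 4 + c/2)
P = 5/2 (P = 5*(½) = 5/2 ≈ 2.5000)
(K(2, U(-2))*j(0))*P = ((4 + (-2*(6 - 2))/2)*(4 - 1*0))*(5/2) = ((4 + (-2*4)/2)*(4 + 0))*(5/2) = ((4 + (½)*(-8))*4)*(5/2) = ((4 - 4)*4)*(5/2) = (0*4)*(5/2) = 0*(5/2) = 0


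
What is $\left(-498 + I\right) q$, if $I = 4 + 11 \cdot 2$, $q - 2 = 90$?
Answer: $-43424$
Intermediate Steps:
$q = 92$ ($q = 2 + 90 = 92$)
$I = 26$ ($I = 4 + 22 = 26$)
$\left(-498 + I\right) q = \left(-498 + 26\right) 92 = \left(-472\right) 92 = -43424$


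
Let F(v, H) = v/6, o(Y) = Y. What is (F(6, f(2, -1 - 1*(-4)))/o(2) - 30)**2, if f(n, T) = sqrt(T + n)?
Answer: 3481/4 ≈ 870.25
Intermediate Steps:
F(v, H) = v/6 (F(v, H) = v*(1/6) = v/6)
(F(6, f(2, -1 - 1*(-4)))/o(2) - 30)**2 = (((1/6)*6)/2 - 30)**2 = (1*(1/2) - 30)**2 = (1/2 - 30)**2 = (-59/2)**2 = 3481/4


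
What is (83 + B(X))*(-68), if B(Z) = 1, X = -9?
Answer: -5712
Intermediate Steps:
(83 + B(X))*(-68) = (83 + 1)*(-68) = 84*(-68) = -5712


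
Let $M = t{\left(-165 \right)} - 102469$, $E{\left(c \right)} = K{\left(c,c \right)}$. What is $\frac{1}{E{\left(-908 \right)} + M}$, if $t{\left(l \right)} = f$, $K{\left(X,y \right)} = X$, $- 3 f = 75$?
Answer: $- \frac{1}{103402} \approx -9.671 \cdot 10^{-6}$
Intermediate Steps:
$f = -25$ ($f = \left(- \frac{1}{3}\right) 75 = -25$)
$t{\left(l \right)} = -25$
$E{\left(c \right)} = c$
$M = -102494$ ($M = -25 - 102469 = -102494$)
$\frac{1}{E{\left(-908 \right)} + M} = \frac{1}{-908 - 102494} = \frac{1}{-103402} = - \frac{1}{103402}$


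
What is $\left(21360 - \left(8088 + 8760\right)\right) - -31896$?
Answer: $36408$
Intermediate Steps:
$\left(21360 - \left(8088 + 8760\right)\right) - -31896 = \left(21360 - 16848\right) + 31896 = 4512 + 31896 = 36408$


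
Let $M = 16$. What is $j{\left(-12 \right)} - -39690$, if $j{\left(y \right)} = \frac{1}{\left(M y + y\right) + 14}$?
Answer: $\frac{7541099}{190} \approx 39690.0$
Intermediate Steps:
$j{\left(y \right)} = \frac{1}{14 + 17 y}$ ($j{\left(y \right)} = \frac{1}{\left(16 y + y\right) + 14} = \frac{1}{17 y + 14} = \frac{1}{14 + 17 y}$)
$j{\left(-12 \right)} - -39690 = \frac{1}{14 + 17 \left(-12\right)} - -39690 = \frac{1}{14 - 204} + 39690 = \frac{1}{-190} + 39690 = - \frac{1}{190} + 39690 = \frac{7541099}{190}$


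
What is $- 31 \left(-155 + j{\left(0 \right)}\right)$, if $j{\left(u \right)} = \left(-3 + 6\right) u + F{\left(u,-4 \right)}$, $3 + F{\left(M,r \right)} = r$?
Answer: $5022$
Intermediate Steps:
$F{\left(M,r \right)} = -3 + r$
$j{\left(u \right)} = -7 + 3 u$ ($j{\left(u \right)} = \left(-3 + 6\right) u - 7 = 3 u - 7 = -7 + 3 u$)
$- 31 \left(-155 + j{\left(0 \right)}\right) = - 31 \left(-155 + \left(-7 + 3 \cdot 0\right)\right) = - 31 \left(-155 + \left(-7 + 0\right)\right) = - 31 \left(-155 - 7\right) = \left(-31\right) \left(-162\right) = 5022$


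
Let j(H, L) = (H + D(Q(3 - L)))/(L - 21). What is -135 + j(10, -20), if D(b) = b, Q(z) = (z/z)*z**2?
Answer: -6074/41 ≈ -148.15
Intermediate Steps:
Q(z) = z**2 (Q(z) = 1*z**2 = z**2)
j(H, L) = (H + (3 - L)**2)/(-21 + L) (j(H, L) = (H + (3 - L)**2)/(L - 21) = (H + (3 - L)**2)/(-21 + L))
-135 + j(10, -20) = -135 + (10 + (-3 - 20)**2)/(-21 - 20) = -135 + (10 + (-23)**2)/(-41) = -135 - (10 + 529)/41 = -135 - 1/41*539 = -135 - 539/41 = -6074/41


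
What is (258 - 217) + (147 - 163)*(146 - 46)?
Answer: -1559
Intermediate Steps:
(258 - 217) + (147 - 163)*(146 - 46) = 41 - 16*100 = 41 - 1600 = -1559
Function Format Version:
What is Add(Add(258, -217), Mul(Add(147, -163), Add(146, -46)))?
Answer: -1559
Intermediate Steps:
Add(Add(258, -217), Mul(Add(147, -163), Add(146, -46))) = Add(41, Mul(-16, 100)) = Add(41, -1600) = -1559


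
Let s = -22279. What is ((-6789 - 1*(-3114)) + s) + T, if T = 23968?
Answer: -1986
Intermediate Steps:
((-6789 - 1*(-3114)) + s) + T = ((-6789 - 1*(-3114)) - 22279) + 23968 = ((-6789 + 3114) - 22279) + 23968 = (-3675 - 22279) + 23968 = -25954 + 23968 = -1986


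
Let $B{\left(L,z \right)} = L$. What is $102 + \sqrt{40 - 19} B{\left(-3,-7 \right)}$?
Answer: $102 - 3 \sqrt{21} \approx 88.252$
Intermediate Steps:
$102 + \sqrt{40 - 19} B{\left(-3,-7 \right)} = 102 + \sqrt{40 - 19} \left(-3\right) = 102 + \sqrt{21} \left(-3\right) = 102 - 3 \sqrt{21}$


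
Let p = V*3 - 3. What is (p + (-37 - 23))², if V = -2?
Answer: 4761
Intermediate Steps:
p = -9 (p = -2*3 - 3 = -6 - 3 = -9)
(p + (-37 - 23))² = (-9 + (-37 - 23))² = (-9 - 60)² = (-69)² = 4761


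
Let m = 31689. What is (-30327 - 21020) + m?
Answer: -19658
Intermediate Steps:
(-30327 - 21020) + m = (-30327 - 21020) + 31689 = -51347 + 31689 = -19658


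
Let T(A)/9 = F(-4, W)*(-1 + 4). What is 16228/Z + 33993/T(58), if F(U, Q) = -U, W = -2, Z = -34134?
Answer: 21454897/68268 ≈ 314.27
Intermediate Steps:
T(A) = 108 (T(A) = 9*((-1*(-4))*(-1 + 4)) = 9*(4*3) = 9*12 = 108)
16228/Z + 33993/T(58) = 16228/(-34134) + 33993/108 = 16228*(-1/34134) + 33993*(1/108) = -8114/17067 + 1259/4 = 21454897/68268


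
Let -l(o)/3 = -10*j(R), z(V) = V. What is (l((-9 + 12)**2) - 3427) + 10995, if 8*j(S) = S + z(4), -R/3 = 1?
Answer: 30287/4 ≈ 7571.8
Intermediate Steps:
R = -3 (R = -3*1 = -3)
j(S) = 1/2 + S/8 (j(S) = (S + 4)/8 = (4 + S)/8 = 1/2 + S/8)
l(o) = 15/4 (l(o) = -(-30)*(1/2 + (1/8)*(-3)) = -(-30)*(1/2 - 3/8) = -(-30)/8 = -3*(-5/4) = 15/4)
(l((-9 + 12)**2) - 3427) + 10995 = (15/4 - 3427) + 10995 = -13693/4 + 10995 = 30287/4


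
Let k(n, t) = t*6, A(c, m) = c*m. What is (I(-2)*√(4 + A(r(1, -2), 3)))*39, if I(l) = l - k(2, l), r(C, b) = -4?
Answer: 780*I*√2 ≈ 1103.1*I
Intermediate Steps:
k(n, t) = 6*t
I(l) = -5*l (I(l) = l - 6*l = -5*l)
(I(-2)*√(4 + A(r(1, -2), 3)))*39 = ((-5*(-2))*√(4 - 4*3))*39 = (10*√(4 - 12))*39 = (10*√(-8))*39 = (10*(2*I*√2))*39 = (20*I*√2)*39 = 780*I*√2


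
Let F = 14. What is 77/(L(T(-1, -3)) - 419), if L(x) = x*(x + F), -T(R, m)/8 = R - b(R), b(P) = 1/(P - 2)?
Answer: -693/2843 ≈ -0.24376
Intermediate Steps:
b(P) = 1/(-2 + P)
T(R, m) = -8*R + 8/(-2 + R) (T(R, m) = -8*(R - 1/(-2 + R)) = -8*R + 8/(-2 + R))
L(x) = x*(14 + x) (L(x) = x*(x + 14) = x*(14 + x))
77/(L(T(-1, -3)) - 419) = 77/((8*(1 - 1*(-1)*(-2 - 1))/(-2 - 1))*(14 + 8*(1 - 1*(-1)*(-2 - 1))/(-2 - 1)) - 419) = 77/((8*(1 - 1*(-1)*(-3))/(-3))*(14 + 8*(1 - 1*(-1)*(-3))/(-3)) - 419) = 77/((8*(-1/3)*(1 - 3))*(14 + 8*(-1/3)*(1 - 3)) - 419) = 77/((8*(-1/3)*(-2))*(14 + 8*(-1/3)*(-2)) - 419) = 77/(16*(14 + 16/3)/3 - 419) = 77/((16/3)*(58/3) - 419) = 77/(928/9 - 419) = 77/(-2843/9) = 77*(-9/2843) = -693/2843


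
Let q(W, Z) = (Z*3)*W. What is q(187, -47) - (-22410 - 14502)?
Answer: 10545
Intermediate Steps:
q(W, Z) = 3*W*Z (q(W, Z) = (3*Z)*W = 3*W*Z)
q(187, -47) - (-22410 - 14502) = 3*187*(-47) - (-22410 - 14502) = -26367 - 1*(-36912) = -26367 + 36912 = 10545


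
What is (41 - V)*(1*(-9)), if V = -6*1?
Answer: -423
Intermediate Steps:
V = -6
(41 - V)*(1*(-9)) = (41 - 1*(-6))*(1*(-9)) = (41 + 6)*(-9) = 47*(-9) = -423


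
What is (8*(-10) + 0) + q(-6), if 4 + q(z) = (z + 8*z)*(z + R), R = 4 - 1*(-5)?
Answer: -246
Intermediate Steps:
R = 9 (R = 4 + 5 = 9)
q(z) = -4 + 9*z*(9 + z) (q(z) = -4 + (z + 8*z)*(z + 9) = -4 + (9*z)*(9 + z) = -4 + 9*z*(9 + z))
(8*(-10) + 0) + q(-6) = (8*(-10) + 0) + (-4 + 9*(-6)**2 + 81*(-6)) = (-80 + 0) + (-4 + 9*36 - 486) = -80 + (-4 + 324 - 486) = -80 - 166 = -246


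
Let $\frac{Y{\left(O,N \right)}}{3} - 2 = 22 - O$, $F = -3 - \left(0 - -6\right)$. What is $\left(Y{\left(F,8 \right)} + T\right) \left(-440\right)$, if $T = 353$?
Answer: $-198880$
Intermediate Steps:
$F = -9$ ($F = -3 - \left(0 + 6\right) = -3 - 6 = -9$)
$Y{\left(O,N \right)} = 72 - 3 O$ ($Y{\left(O,N \right)} = 6 + 3 \left(22 - O\right) = 6 - \left(-66 + 3 O\right) = 72 - 3 O$)
$\left(Y{\left(F,8 \right)} + T\right) \left(-440\right) = \left(\left(72 - -27\right) + 353\right) \left(-440\right) = \left(\left(72 + 27\right) + 353\right) \left(-440\right) = \left(99 + 353\right) \left(-440\right) = 452 \left(-440\right) = -198880$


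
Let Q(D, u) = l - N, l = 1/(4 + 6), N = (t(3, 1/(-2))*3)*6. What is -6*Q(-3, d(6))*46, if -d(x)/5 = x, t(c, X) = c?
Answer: 74382/5 ≈ 14876.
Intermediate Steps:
d(x) = -5*x
N = 54 (N = (3*3)*6 = 9*6 = 54)
l = ⅒ (l = 1/10 = ⅒ ≈ 0.10000)
Q(D, u) = -539/10 (Q(D, u) = ⅒ - 1*54 = ⅒ - 54 = -539/10)
-6*Q(-3, d(6))*46 = -6*(-539/10)*46 = (1617/5)*46 = 74382/5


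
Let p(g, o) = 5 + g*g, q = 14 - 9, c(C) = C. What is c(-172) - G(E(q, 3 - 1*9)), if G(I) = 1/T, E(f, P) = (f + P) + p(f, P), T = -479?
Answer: -82387/479 ≈ -172.00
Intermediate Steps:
q = 5
p(g, o) = 5 + g²
E(f, P) = 5 + P + f + f² (E(f, P) = (f + P) + (5 + f²) = (P + f) + (5 + f²) = 5 + P + f + f²)
G(I) = -1/479 (G(I) = 1/(-479) = -1/479)
c(-172) - G(E(q, 3 - 1*9)) = -172 - 1*(-1/479) = -172 + 1/479 = -82387/479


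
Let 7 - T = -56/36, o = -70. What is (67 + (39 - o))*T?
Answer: 13552/9 ≈ 1505.8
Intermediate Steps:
T = 77/9 (T = 7 - (-56)/36 = 7 - 1*(-14/9) = 7 + 14/9 = 77/9 ≈ 8.5556)
(67 + (39 - o))*T = (67 + (39 - 1*(-70)))*(77/9) = (67 + (39 + 70))*(77/9) = (67 + 109)*(77/9) = 176*(77/9) = 13552/9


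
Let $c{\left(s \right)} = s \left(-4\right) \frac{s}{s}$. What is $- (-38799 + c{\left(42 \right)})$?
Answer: $38967$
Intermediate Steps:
$c{\left(s \right)} = - 4 s$ ($c{\left(s \right)} = - 4 s 1 = - 4 s$)
$- (-38799 + c{\left(42 \right)}) = - (-38799 - 168) = \left(-1\right) \left(-38967\right) = 38967$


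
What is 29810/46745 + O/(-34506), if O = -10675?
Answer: 305525347/322596594 ≈ 0.94708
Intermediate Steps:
29810/46745 + O/(-34506) = 29810/46745 - 10675/(-34506) = 29810*(1/46745) - 10675*(-1/34506) = 5962/9349 + 10675/34506 = 305525347/322596594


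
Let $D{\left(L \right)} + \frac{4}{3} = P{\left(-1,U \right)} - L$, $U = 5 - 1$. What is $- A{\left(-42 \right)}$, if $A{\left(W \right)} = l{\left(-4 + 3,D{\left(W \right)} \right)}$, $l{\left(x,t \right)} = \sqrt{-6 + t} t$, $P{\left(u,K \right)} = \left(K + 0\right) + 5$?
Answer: $- \frac{149 \sqrt{393}}{9} \approx -328.2$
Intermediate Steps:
$U = 4$ ($U = 5 - 1 = 4$)
$P{\left(u,K \right)} = 5 + K$ ($P{\left(u,K \right)} = K + 5 = 5 + K$)
$D{\left(L \right)} = \frac{23}{3} - L$ ($D{\left(L \right)} = - \frac{4}{3} - \left(-9 + L\right) = \frac{23}{3} - L$)
$l{\left(x,t \right)} = t \sqrt{-6 + t}$
$A{\left(W \right)} = \sqrt{\frac{5}{3} - W} \left(\frac{23}{3} - W\right)$ ($A{\left(W \right)} = \left(\frac{23}{3} - W\right) \sqrt{-6 - \left(- \frac{23}{3} + W\right)} = \left(\frac{23}{3} - W\right) \sqrt{\frac{5}{3} - W} = \sqrt{\frac{5}{3} - W} \left(\frac{23}{3} - W\right)$)
$- A{\left(-42 \right)} = - \sqrt{15 - -378} \left(\frac{23}{9} - -14\right) = - \sqrt{15 + 378} \left(\frac{23}{9} + 14\right) = - \frac{\sqrt{393} \cdot 149}{9} = - \frac{149 \sqrt{393}}{9}$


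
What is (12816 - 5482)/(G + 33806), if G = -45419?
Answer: -7334/11613 ≈ -0.63153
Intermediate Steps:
(12816 - 5482)/(G + 33806) = (12816 - 5482)/(-45419 + 33806) = 7334/(-11613) = 7334*(-1/11613) = -7334/11613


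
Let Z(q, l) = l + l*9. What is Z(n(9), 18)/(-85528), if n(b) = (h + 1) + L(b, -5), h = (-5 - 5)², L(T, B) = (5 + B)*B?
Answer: -45/21382 ≈ -0.0021046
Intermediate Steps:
L(T, B) = B*(5 + B)
h = 100 (h = (-10)² = 100)
n(b) = 101 (n(b) = (100 + 1) - 5*(5 - 5) = 101 - 5*0 = 101 + 0 = 101)
Z(q, l) = 10*l (Z(q, l) = l + 9*l = 10*l)
Z(n(9), 18)/(-85528) = (10*18)/(-85528) = 180*(-1/85528) = -45/21382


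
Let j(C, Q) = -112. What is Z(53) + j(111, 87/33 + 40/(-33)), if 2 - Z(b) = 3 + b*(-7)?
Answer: 258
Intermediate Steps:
Z(b) = -1 + 7*b (Z(b) = 2 - (3 + b*(-7)) = 2 - (3 - 7*b) = 2 + (-3 + 7*b) = -1 + 7*b)
Z(53) + j(111, 87/33 + 40/(-33)) = (-1 + 7*53) - 112 = (-1 + 371) - 112 = 370 - 112 = 258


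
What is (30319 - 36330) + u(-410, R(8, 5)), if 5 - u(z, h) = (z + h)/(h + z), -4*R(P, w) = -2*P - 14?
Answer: -6007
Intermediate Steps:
R(P, w) = 7/2 + P/2 (R(P, w) = -(-2*P - 14)/4 = -(-14 - 2*P)/4 = 7/2 + P/2)
u(z, h) = 4 (u(z, h) = 5 - (z + h)/(h + z) = 5 - (h + z)/(h + z) = 5 - 1*1 = 5 - 1 = 4)
(30319 - 36330) + u(-410, R(8, 5)) = (30319 - 36330) + 4 = -6011 + 4 = -6007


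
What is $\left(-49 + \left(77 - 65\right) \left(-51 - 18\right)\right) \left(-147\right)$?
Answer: $128919$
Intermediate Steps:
$\left(-49 + \left(77 - 65\right) \left(-51 - 18\right)\right) \left(-147\right) = \left(-49 + 12 \left(-69\right)\right) \left(-147\right) = \left(-49 - 828\right) \left(-147\right) = \left(-877\right) \left(-147\right) = 128919$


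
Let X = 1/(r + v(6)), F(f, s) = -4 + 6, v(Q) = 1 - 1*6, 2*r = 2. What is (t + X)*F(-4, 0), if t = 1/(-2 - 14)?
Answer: -5/8 ≈ -0.62500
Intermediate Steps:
r = 1 (r = (1/2)*2 = 1)
v(Q) = -5 (v(Q) = 1 - 6 = -5)
F(f, s) = 2
t = -1/16 (t = 1/(-16) = -1/16 ≈ -0.062500)
X = -1/4 (X = 1/(1 - 5) = 1/(-4) = -1/4 ≈ -0.25000)
(t + X)*F(-4, 0) = (-1/16 - 1/4)*2 = -5/16*2 = -5/8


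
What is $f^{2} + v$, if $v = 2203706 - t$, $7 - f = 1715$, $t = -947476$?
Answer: $6068446$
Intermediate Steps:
$f = -1708$ ($f = 7 - 1715 = -1708$)
$v = 3151182$ ($v = 2203706 - -947476 = 2203706 + 947476 = 3151182$)
$f^{2} + v = \left(-1708\right)^{2} + 3151182 = 2917264 + 3151182 = 6068446$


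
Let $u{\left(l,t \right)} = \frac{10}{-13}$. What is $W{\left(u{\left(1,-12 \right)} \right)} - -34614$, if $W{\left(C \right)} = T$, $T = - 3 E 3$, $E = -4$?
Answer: $34650$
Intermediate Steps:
$T = 36$ ($T = \left(-3\right) \left(-4\right) 3 = 12 \cdot 3 = 36$)
$u{\left(l,t \right)} = - \frac{10}{13}$ ($u{\left(l,t \right)} = 10 \left(- \frac{1}{13}\right) = - \frac{10}{13}$)
$W{\left(C \right)} = 36$
$W{\left(u{\left(1,-12 \right)} \right)} - -34614 = 36 - -34614 = 36 + 34614 = 34650$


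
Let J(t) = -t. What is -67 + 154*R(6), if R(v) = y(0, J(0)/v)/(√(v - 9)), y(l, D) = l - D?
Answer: -67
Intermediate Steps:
R(v) = 0 (R(v) = (0 - (-1*0)/v)/(√(v - 9)) = (0 - 0/v)/(√(-9 + v)) = (0 - 1*0)/√(-9 + v) = (0 + 0)/√(-9 + v) = 0/√(-9 + v) = 0)
-67 + 154*R(6) = -67 + 154*0 = -67 + 0 = -67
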